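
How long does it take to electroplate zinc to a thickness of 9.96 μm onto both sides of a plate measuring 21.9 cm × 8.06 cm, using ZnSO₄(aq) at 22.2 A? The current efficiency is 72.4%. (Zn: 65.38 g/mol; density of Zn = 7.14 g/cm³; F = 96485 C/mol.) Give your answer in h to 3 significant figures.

0.128 h

Plated area = 2 × 21.9 × 8.06 = 353.0 cm²
Volume = 353.0 × 9.96×10⁻⁴ cm = 0.3516 cm³
m(Zn) = 0.3516 × 7.14 = 2.510 g
n(Zn) = 2.510 / 65.38 = 0.03839 mol; n(e⁻) = 2 × 0.03839 = 0.07678 mol
Q = 0.07678 × 96485 / 0.724 = 10230 C
t = 10230 / 22.2 = 460.8 s = 0.128 h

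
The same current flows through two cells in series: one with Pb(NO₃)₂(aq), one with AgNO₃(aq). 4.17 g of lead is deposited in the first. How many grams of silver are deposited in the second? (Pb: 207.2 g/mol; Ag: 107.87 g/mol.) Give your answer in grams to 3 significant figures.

n(Pb) = 4.17 / 207.2 = 0.02013 mol
Pb²⁺ + 2e⁻ → Pb, so n(e⁻) = 2 × 0.02013 = 0.04026 mol
In series, the same 0.04026 mol of electrons flows through the second cell.
Ag⁺ + e⁻ → Ag, so n(Ag) = 0.04026 mol
m(Ag) = 0.04026 × 107.87 = 4.34 g

4.34 g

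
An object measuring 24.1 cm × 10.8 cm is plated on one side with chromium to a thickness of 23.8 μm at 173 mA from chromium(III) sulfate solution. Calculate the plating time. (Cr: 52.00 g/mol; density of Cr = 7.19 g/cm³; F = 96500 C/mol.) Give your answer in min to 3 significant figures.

Plated area = 24.1 × 10.8 = 260.3 cm²
Volume = 260.3 × 23.8×10⁻⁴ cm = 0.6195 cm³
m(Cr) = 0.6195 × 7.19 = 4.454 g
n(Cr) = 4.454 / 52.00 = 0.08565 mol; n(e⁻) = 3 × 0.08565 = 0.2570 mol
Q = 0.2570 × 96500 = 24800 C
t = 24800 / 0.173 = 1.434×10^5 s = 2390 min

2390 min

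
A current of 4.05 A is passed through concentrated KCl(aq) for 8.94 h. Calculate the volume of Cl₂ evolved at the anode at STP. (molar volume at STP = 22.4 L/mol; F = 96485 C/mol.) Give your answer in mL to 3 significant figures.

Q = It = 4.05 × 32184 = 1.303×10^5 C
Moles of electrons = 1.303×10^5 / 96485 = 1.350 mol
2Cl⁻ → Cl₂ + 2e⁻, so n(Cl₂) = 1.350 / 2 = 0.6750 mol
V = 0.6750 × 22.4 = 15.12 L
= 15100 mL

15100 mL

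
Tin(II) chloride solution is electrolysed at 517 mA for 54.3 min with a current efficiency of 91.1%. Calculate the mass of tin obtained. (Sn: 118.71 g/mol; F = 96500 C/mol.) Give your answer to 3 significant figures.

0.944 g

Q = 0.517 × 3258 = 1684 C
n(e⁻) = 1684 / 96500 = 0.01745 mol
Sn²⁺ + 2e⁻ → Sn, so theoretical m(Sn) = 0.008725 × 118.71 = 1.036 g
Actual mass = 91.1% × 1.036 = 0.944 g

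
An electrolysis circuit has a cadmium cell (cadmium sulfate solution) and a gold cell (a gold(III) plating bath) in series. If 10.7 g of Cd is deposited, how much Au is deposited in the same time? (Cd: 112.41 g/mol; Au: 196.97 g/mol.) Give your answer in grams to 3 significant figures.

n(Cd) = 10.7 / 112.41 = 0.09519 mol
Cd²⁺ + 2e⁻ → Cd, so n(e⁻) = 2 × 0.09519 = 0.1904 mol
Same current for the same time ⇒ same n(e⁻) = 0.1904 mol in both cells.
Au³⁺ + 3e⁻ → Au, so n(Au) = 0.1904 / 3 = 0.06347 mol
m(Au) = 0.06347 × 196.97 = 12.5 g

12.5 g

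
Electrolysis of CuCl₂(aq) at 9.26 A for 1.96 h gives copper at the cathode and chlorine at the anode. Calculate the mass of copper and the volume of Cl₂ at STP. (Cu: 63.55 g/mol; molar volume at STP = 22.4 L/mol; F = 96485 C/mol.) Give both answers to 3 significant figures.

Q = 9.26 × 7056 = 65340 C; n(e⁻) = 65340 / 96485 = 0.6772 mol
Cathode: Cu²⁺ + 2e⁻ → Cu → n(Cu) = 0.6772/2 = 0.3386 mol → 21.5 g
Anode: 2Cl⁻ → Cl₂ + 2e⁻ → n(Cl₂) = 0.6772/2 = 0.3386 mol → 7.58 L

21.5 g Cu; 7.58 L Cl₂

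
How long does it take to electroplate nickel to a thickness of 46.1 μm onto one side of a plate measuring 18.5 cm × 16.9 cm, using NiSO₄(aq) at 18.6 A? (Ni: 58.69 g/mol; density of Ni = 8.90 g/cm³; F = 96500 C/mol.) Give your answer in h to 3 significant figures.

Plated area = 18.5 × 16.9 = 312.7 cm²
Volume = 312.7 × 46.1×10⁻⁴ cm = 1.442 cm³
m(Ni) = 1.442 × 8.90 = 12.83 g
n(Ni) = 12.83 / 58.69 = 0.2186 mol; n(e⁻) = 2 × 0.2186 = 0.4372 mol
Q = 0.4372 × 96500 = 42190 C
t = 42190 / 18.6 = 2268 s = 0.630 h

0.630 h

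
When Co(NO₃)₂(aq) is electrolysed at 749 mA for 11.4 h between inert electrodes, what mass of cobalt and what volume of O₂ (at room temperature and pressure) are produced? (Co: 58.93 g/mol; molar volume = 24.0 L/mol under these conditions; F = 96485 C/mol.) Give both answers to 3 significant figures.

9.39 g Co; 1.91 L O₂

Q = 0.749 × 41040 = 30740 C; n(e⁻) = 30740 / 96485 = 0.3186 mol
Cathode: Co²⁺ + 2e⁻ → Co → n(Co) = 0.3186/2 = 0.1593 mol → 9.39 g
Anode: 2H₂O → O₂ + 4H⁺ + 4e⁻ → n(O₂) = 0.3186/4 = 0.07965 mol → 1.91 L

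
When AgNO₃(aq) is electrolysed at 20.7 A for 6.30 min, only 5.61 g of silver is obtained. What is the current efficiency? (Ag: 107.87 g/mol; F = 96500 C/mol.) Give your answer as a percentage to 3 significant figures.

64.1%

Q = 20.7 × 378 = 7825 C
n(e⁻) = 7825 / 96500 = 0.08109 mol
Ag⁺ + e⁻ → Ag, so theoretical n(Ag) = 0.08109 mol → 8.747 g
Efficiency = 5.61 / 8.747 = 0.6414 = 64.1%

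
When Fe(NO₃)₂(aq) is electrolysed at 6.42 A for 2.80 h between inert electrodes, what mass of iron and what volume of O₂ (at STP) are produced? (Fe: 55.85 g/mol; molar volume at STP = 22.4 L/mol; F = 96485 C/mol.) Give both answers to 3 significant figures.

18.7 g Fe; 3.76 L O₂

Q = 6.42 × 10080 = 64710 C; n(e⁻) = 64710 / 96485 = 0.6707 mol
Cathode: Fe²⁺ + 2e⁻ → Fe → n(Fe) = 0.6707/2 = 0.3354 mol → 18.7 g
Anode: 2H₂O → O₂ + 4H⁺ + 4e⁻ → n(O₂) = 0.6707/4 = 0.1677 mol → 3.76 L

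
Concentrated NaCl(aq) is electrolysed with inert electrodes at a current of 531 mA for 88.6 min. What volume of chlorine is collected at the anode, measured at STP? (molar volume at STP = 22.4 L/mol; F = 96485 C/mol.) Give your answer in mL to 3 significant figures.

328 mL

Q = 0.531 A × 5316 s = 2823 C
n(e⁻) = Q/F = 2823/96485 = 0.02926 mol
2Cl⁻ → Cl₂ + 2e⁻, so n(Cl₂) = 0.02926 / 2 = 0.01463 mol
V = 0.01463 × 22.4 = 0.3277 L
= 328 mL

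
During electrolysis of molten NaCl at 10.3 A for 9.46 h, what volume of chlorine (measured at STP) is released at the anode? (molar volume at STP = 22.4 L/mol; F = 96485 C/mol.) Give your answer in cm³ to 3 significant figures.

40700 cm³

Q = 10.3 A × 34056 s = 3.508×10^5 C
n(e⁻) = 3.508×10^5 / 96485 = 3.636 mol
2Cl⁻ → Cl₂ + 2e⁻, so n(Cl₂) = 3.636 / 2 = 1.818 mol
V = 1.818 × 22.4 = 40.72 L
= 40700 cm³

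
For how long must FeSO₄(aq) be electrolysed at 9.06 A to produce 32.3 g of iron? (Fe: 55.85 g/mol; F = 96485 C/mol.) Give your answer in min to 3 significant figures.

205 min

n(Fe) = 32.3 / 55.85 = 0.5783 mol
Fe²⁺ + 2e⁻ → Fe, so n(e⁻) = 2 × 0.5783 = 1.157 mol
Q = 1.157 × 96485 = 1.116×10^5 C
t = Q / I = 1.116×10^5 / 9.06 = 12320 s = 205 min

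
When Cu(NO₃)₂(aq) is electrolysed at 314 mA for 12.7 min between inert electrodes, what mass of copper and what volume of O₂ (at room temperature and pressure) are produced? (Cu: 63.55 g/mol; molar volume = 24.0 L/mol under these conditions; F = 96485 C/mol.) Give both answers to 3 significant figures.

Q = 0.314 × 762 = 239.3 C; n(e⁻) = 239.3 / 96485 = 0.002480 mol
Cathode: Cu²⁺ + 2e⁻ → Cu → n(Cu) = 0.002480/2 = 0.001240 mol → 0.0788 g
Anode: 2H₂O → O₂ + 4H⁺ + 4e⁻ → n(O₂) = 0.002480/4 = 6.200×10^-4 mol → 0.0149 L

0.0788 g Cu; 0.0149 L O₂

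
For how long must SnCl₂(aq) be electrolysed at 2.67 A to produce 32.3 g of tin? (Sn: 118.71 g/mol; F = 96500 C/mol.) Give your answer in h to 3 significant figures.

n(Sn) = 32.3 / 118.71 = 0.2721 mol
Sn²⁺ + 2e⁻ → Sn, so n(e⁻) = 2 × 0.2721 = 0.5442 mol
Q = 0.5442 × 96500 = 52520 C
t = Q / I = 52520 / 2.67 = 19670 s = 5.46 h

5.46 h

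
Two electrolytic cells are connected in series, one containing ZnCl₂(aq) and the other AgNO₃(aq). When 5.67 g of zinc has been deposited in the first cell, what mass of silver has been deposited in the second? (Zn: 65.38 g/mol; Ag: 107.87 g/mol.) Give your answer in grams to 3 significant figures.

n(Zn) = 5.67 / 65.38 = 0.08672 mol
Zn²⁺ + 2e⁻ → Zn, so n(e⁻) = 2 × 0.08672 = 0.1734 mol
In series, the same 0.1734 mol of electrons flows through the second cell.
Ag⁺ + e⁻ → Ag, so n(Ag) = 0.1734 mol
m(Ag) = 0.1734 × 107.87 = 18.7 g

18.7 g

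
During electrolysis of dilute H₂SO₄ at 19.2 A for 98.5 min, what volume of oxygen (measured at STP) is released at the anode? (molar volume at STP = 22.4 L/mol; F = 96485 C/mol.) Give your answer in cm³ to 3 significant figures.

6590 cm³

Charge passed = 19.2 × 5910 = 1.135×10^5 C
n(e⁻) = Q/F = 1.135×10^5/96485 = 1.176 mol
2H₂O → O₂ + 4H⁺ + 4e⁻, so n(O₂) = 1.176 / 4 = 0.2940 mol
V = 0.2940 × 22.4 = 6.586 L
= 6590 cm³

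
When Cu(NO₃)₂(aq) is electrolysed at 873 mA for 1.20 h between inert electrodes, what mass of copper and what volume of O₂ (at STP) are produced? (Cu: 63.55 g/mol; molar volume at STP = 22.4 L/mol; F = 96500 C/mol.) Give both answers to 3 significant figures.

1.24 g Cu; 0.219 L O₂

Q = 0.873 × 4320 = 3771 C; n(e⁻) = 3771 / 96500 = 0.03908 mol
Cathode: Cu²⁺ + 2e⁻ → Cu → n(Cu) = 0.03908/2 = 0.01954 mol → 1.24 g
Anode: 2H₂O → O₂ + 4H⁺ + 4e⁻ → n(O₂) = 0.03908/4 = 0.009770 mol → 0.219 L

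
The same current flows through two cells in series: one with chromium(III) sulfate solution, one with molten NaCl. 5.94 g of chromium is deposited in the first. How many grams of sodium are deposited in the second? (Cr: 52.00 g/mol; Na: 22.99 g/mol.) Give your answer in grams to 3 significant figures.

7.88 g

n(Cr) = 5.94 / 52.00 = 0.1142 mol
Cr³⁺ + 3e⁻ → Cr, so n(e⁻) = 3 × 0.1142 = 0.3426 mol
Since the cells are in series, n(e⁻) in the Na cell is also 0.3426 mol.
Na⁺ + e⁻ → Na, so n(Na) = 0.3426 mol
m(Na) = 0.3426 × 22.99 = 7.88 g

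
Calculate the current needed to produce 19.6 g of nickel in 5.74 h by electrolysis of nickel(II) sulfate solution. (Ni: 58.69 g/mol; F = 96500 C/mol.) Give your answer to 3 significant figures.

3.12 A

n(Ni) = 19.6 / 58.69 = 0.3340 mol
Ni²⁺ + 2e⁻ → Ni, so n(e⁻) = 2 × 0.3340 = 0.6680 mol
Q = 0.6680 × 96500 = 64460 C
I = Q / t = 64460 / 20664 s = 3.12 A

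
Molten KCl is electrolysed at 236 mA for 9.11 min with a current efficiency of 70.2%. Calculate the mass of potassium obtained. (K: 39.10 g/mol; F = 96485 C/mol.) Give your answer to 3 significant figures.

Q = 0.236 × 546.6 = 129.0 C
n(e⁻) = 129.0 / 96485 = 0.001337 mol
K⁺ + e⁻ → K, so theoretical m(K) = 0.001337 × 39.10 = 0.05228 g
Actual mass = 70.2% × 0.05228 = 0.0367 g

0.0367 g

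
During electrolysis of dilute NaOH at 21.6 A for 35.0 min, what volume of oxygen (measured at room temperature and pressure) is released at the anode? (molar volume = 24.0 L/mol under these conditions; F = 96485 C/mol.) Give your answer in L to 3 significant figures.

Q = It = 21.6 × 2100 = 45360 C
n(e⁻) = 45360 / 96485 = 0.4701 mol
2H₂O → O₂ + 4H⁺ + 4e⁻, so n(O₂) = 0.4701 / 4 = 0.1175 mol
V = 0.1175 × 24.0 = 2.820 L

2.82 L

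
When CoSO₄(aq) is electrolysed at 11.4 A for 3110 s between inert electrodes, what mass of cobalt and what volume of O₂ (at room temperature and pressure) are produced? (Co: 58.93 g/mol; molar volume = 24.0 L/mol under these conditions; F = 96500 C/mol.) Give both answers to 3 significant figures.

10.8 g Co; 2.20 L O₂

Q = 11.4 × 3110 = 35450 C; n(e⁻) = 35450 / 96500 = 0.3674 mol
Cathode: Co²⁺ + 2e⁻ → Co → n(Co) = 0.3674/2 = 0.1837 mol → 10.8 g
Anode: 2H₂O → O₂ + 4H⁺ + 4e⁻ → n(O₂) = 0.3674/4 = 0.09185 mol → 2.20 L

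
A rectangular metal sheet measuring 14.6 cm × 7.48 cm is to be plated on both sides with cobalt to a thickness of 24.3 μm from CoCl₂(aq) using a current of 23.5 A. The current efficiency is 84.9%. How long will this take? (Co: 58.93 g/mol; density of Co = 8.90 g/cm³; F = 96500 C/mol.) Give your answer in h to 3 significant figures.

0.215 h

Plated area = 2 × 14.6 × 7.48 = 218.4 cm²
Volume = 218.4 × 24.3×10⁻⁴ cm = 0.5307 cm³
m(Co) = 0.5307 × 8.90 = 4.723 g
n(Co) = 4.723 / 58.93 = 0.08015 mol; n(e⁻) = 2 × 0.08015 = 0.1603 mol
Q = 0.1603 × 96500 / 0.849 = 18220 C
t = 18220 / 23.5 = 775.3 s = 0.215 h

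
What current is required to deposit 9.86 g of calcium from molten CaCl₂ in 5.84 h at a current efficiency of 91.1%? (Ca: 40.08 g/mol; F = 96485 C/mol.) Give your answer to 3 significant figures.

n(Ca) = 9.86 / 40.08 = 0.2460 mol
Ca²⁺ + 2e⁻ → Ca, so n(e⁻) = 2 × 0.2460 = 0.4920 mol
Q = 0.4920 × 96485 / 0.911 = 52110 C
I = Q / t = 52110 / 21024 s = 2.48 A

2.48 A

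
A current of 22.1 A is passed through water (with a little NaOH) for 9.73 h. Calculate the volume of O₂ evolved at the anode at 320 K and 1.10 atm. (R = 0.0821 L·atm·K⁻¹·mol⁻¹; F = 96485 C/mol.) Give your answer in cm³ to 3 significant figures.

Q = It = 22.1 × 35028 = 7.741×10^5 C
n(e⁻) = Q/F = 7.741×10^5/96485 = 8.023 mol
2H₂O → O₂ + 4H⁺ + 4e⁻, so n(O₂) = 8.023 / 4 = 2.006 mol
V = nRT/P = 2.006 × 0.0821 × 320 / 1.10 = 47.91 L
= 47900 cm³

47900 cm³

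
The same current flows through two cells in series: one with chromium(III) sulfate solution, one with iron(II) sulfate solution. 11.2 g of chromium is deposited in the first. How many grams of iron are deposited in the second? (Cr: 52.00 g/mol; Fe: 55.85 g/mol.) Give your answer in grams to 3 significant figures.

18.0 g

n(Cr) = 11.2 / 52.00 = 0.2154 mol
Cr³⁺ + 3e⁻ → Cr, so n(e⁻) = 3 × 0.2154 = 0.6462 mol
The cells are in series, so the same charge (and hence the same n(e⁻) = 0.6462 mol) passes through both.
Fe²⁺ + 2e⁻ → Fe, so n(Fe) = 0.6462 / 2 = 0.3231 mol
m(Fe) = 0.3231 × 55.85 = 18.0 g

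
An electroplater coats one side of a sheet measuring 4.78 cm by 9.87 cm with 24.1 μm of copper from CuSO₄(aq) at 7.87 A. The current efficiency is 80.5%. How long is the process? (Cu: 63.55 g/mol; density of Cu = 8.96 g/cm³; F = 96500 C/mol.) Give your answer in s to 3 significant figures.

488 s

Plated area = 4.78 × 9.87 = 47.18 cm²
Volume = 47.18 × 24.1×10⁻⁴ cm = 0.1137 cm³
m(Cu) = 0.1137 × 8.96 = 1.019 g
n(Cu) = 1.019 / 63.55 = 0.01603 mol; n(e⁻) = 2 × 0.01603 = 0.03206 mol
Q = 0.03206 × 96500 / 0.805 = 3843 C
t = 3843 / 7.87 = 488.3 s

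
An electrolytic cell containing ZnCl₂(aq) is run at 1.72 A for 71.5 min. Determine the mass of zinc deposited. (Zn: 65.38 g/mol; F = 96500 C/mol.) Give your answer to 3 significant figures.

2.50 g

Q = It = 1.72 × 4290 = 7379 C
Moles of electrons = 7379 / 96500 = 0.07647 mol
Zn²⁺ + 2e⁻ → Zn, so n(Zn) = 0.07647 / 2 = 0.03824 mol
m = 0.03824 × 65.38 = 2.50 g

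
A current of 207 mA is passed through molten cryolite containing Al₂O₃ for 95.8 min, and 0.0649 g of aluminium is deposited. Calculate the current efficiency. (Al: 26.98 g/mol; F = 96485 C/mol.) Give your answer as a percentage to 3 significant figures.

Q = 0.207 × 5748 = 1190 C
n(e⁻) = 1190 / 96485 = 0.01233 mol
Al³⁺ + 3e⁻ → Al, so theoretical n(Al) = 0.004110 mol → 0.1109 g
Efficiency = 0.0649 / 0.1109 = 0.5852 = 58.5%

58.5%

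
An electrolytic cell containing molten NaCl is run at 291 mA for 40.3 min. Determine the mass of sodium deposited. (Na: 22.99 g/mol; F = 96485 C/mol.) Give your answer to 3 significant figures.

Q = It = 0.291 × 2418 = 703.6 C
n(e⁻) = 703.6 / 96485 = 0.007292 mol
Na⁺ + e⁻ → Na, so n(Na) = 0.007292 mol
m = 0.007292 × 22.99 = 0.168 g

0.168 g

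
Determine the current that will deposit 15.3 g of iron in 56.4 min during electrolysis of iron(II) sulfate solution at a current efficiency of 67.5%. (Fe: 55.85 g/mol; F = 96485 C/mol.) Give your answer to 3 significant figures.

n(Fe) = 15.3 / 55.85 = 0.2739 mol
Fe²⁺ + 2e⁻ → Fe, so n(e⁻) = 2 × 0.2739 = 0.5478 mol
Q = 0.5478 × 96485 / 0.675 = 78300 C
I = Q / t = 78300 / 3384 s = 23.1 A

23.1 A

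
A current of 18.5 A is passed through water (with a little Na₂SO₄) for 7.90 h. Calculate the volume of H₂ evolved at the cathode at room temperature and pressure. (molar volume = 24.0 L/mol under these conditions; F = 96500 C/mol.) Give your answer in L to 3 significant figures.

65.4 L

Charge passed = 18.5 × 28440 = 5.261×10^5 C
n(e⁻) = 5.261×10^5 / 96500 = 5.452 mol
2H⁺ + 2e⁻ → H₂, so n(H₂) = 5.452 / 2 = 2.726 mol
V = 2.726 × 24.0 = 65.42 L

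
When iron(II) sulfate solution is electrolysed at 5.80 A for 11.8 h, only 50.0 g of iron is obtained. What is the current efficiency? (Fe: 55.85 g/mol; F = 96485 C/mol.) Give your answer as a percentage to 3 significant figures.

70.1%

Q = 5.80 × 42480 = 2.464×10^5 C
n(e⁻) = 2.464×10^5 / 96485 = 2.554 mol
Fe²⁺ + 2e⁻ → Fe, so theoretical n(Fe) = 1.277 mol → 71.32 g
Efficiency = 50.0 / 71.32 = 0.7011 = 70.1%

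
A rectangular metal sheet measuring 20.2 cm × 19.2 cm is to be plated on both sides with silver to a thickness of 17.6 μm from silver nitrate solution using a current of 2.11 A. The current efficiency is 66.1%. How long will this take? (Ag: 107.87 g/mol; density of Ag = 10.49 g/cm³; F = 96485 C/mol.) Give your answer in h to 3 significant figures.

2.55 h

Plated area = 2 × 20.2 × 19.2 = 775.7 cm²
Volume = 775.7 × 17.6×10⁻⁴ cm = 1.365 cm³
m(Ag) = 1.365 × 10.49 = 14.32 g
n(Ag) = 14.32 / 107.87 = 0.1328 mol; n(e⁻) = 0.1328 mol
Q = 0.1328 × 96485 / 0.661 = 19380 C
t = 19380 / 2.11 = 9185 s = 2.55 h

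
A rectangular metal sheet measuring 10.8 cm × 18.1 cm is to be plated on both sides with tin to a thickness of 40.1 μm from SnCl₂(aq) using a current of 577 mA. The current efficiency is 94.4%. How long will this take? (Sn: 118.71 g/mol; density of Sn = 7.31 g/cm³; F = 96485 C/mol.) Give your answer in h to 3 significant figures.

9.50 h

Plated area = 2 × 10.8 × 18.1 = 391.0 cm²
Volume = 391.0 × 40.1×10⁻⁴ cm = 1.568 cm³
m(Sn) = 1.568 × 7.31 = 11.46 g
n(Sn) = 11.46 / 118.71 = 0.09654 mol; n(e⁻) = 2 × 0.09654 = 0.1931 mol
Q = 0.1931 × 96485 / 0.944 = 19740 C
t = 19740 / 0.577 = 34210 s = 9.50 h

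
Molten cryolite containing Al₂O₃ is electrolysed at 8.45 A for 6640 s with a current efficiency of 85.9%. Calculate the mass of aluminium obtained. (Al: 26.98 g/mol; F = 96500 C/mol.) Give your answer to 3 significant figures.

4.49 g

Q = 8.45 × 6640 = 56110 C
n(e⁻) = 56110 / 96500 = 0.5815 mol
Al³⁺ + 3e⁻ → Al, so theoretical m(Al) = 0.1938 × 26.98 = 5.229 g
Actual mass = 85.9% × 5.229 = 4.49 g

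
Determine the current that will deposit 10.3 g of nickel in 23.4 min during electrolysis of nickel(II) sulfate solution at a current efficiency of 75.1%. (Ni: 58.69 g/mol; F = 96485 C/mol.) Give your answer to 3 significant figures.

32.1 A

n(Ni) = 10.3 / 58.69 = 0.1755 mol
Ni²⁺ + 2e⁻ → Ni, so n(e⁻) = 2 × 0.1755 = 0.3510 mol
Q = 0.3510 × 96485 / 0.751 = 45090 C
I = Q / t = 45090 / 1404 s = 32.1 A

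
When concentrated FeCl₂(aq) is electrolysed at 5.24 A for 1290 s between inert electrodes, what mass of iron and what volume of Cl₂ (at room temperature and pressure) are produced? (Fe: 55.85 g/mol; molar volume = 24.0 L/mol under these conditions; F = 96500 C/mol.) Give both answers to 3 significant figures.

1.96 g Fe; 0.841 L Cl₂

Q = 5.24 × 1290 = 6760 C; n(e⁻) = 6760 / 96500 = 0.07005 mol
Cathode: Fe²⁺ + 2e⁻ → Fe → n(Fe) = 0.07005/2 = 0.03503 mol → 1.96 g
Anode: 2Cl⁻ → Cl₂ + 2e⁻ → n(Cl₂) = 0.07005/2 = 0.03503 mol → 0.841 L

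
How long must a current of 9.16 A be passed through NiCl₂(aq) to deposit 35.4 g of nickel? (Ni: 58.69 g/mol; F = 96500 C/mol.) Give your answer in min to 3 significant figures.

212 min

n(Ni) = 35.4 / 58.69 = 0.6032 mol
Ni²⁺ + 2e⁻ → Ni, so n(e⁻) = 2 × 0.6032 = 1.206 mol
Q = 1.206 × 96500 = 1.164×10^5 C
t = Q / I = 1.164×10^5 / 9.16 = 12710 s = 212 min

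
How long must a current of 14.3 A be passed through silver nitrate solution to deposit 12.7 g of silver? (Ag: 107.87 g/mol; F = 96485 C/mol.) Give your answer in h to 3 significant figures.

0.221 h

n(Ag) = 12.7 / 107.87 = 0.1177 mol
Ag⁺ + e⁻ → Ag, so n(e⁻) = 0.1177 mol
Q = 0.1177 × 96485 = 11360 C
t = Q / I = 11360 / 14.3 = 794.4 s = 0.221 h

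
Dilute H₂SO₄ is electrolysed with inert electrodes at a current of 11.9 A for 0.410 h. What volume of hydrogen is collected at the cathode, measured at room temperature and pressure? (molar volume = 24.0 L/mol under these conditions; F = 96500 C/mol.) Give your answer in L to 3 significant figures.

Q = 11.9 A × 1476 s = 17560 C
n(e⁻) = 17560 / 96500 = 0.1820 mol
2H⁺ + 2e⁻ → H₂, so n(H₂) = 0.1820 / 2 = 0.09100 mol
V = 0.09100 × 24.0 = 2.184 L

2.18 L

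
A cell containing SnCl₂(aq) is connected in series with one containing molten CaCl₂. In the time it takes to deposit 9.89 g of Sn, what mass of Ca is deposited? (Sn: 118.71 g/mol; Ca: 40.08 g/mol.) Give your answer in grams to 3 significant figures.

3.34 g

n(Sn) = 9.89 / 118.71 = 0.08331 mol
Sn²⁺ + 2e⁻ → Sn, so n(e⁻) = 2 × 0.08331 = 0.1666 mol
Same current for the same time ⇒ same n(e⁻) = 0.1666 mol in both cells.
Ca²⁺ + 2e⁻ → Ca, so n(Ca) = 0.1666 / 2 = 0.08330 mol
m(Ca) = 0.08330 × 40.08 = 3.34 g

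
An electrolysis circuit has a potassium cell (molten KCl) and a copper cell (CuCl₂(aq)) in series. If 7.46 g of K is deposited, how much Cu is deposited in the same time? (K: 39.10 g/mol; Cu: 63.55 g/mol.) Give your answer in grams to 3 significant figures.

6.06 g

n(K) = 7.46 / 39.10 = 0.1908 mol
K⁺ + e⁻ → K, so n(e⁻) = 0.1908 mol
Since the cells are in series, n(e⁻) in the Cu cell is also 0.1908 mol.
Cu²⁺ + 2e⁻ → Cu, so n(Cu) = 0.1908 / 2 = 0.09540 mol
m(Cu) = 0.09540 × 63.55 = 6.06 g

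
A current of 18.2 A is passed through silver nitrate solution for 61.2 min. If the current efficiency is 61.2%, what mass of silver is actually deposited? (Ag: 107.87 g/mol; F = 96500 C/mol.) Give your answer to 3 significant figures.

45.7 g

Q = 18.2 × 3672 = 66830 C
n(e⁻) = 66830 / 96500 = 0.6925 mol
Ag⁺ + e⁻ → Ag, so theoretical m(Ag) = 0.6925 × 107.87 = 74.70 g
Actual mass = 61.2% × 74.70 = 45.7 g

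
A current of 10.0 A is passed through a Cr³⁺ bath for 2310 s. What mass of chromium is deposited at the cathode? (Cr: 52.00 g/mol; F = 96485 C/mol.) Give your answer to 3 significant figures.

4.15 g

Q = 10.0 A × 2310 s = 23100 C
n(e⁻) = 23100 / 96485 = 0.2394 mol
Cr³⁺ + 3e⁻ → Cr, so n(Cr) = 0.2394 / 3 = 0.07980 mol
m = 0.07980 × 52.00 = 4.15 g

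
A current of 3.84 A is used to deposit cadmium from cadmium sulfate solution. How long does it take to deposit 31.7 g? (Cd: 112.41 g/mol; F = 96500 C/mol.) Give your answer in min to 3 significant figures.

n(Cd) = 31.7 / 112.41 = 0.2820 mol
Cd²⁺ + 2e⁻ → Cd, so n(e⁻) = 2 × 0.2820 = 0.5640 mol
Q = 0.5640 × 96500 = 54430 C
t = Q / I = 54430 / 3.84 = 14170 s = 236 min

236 min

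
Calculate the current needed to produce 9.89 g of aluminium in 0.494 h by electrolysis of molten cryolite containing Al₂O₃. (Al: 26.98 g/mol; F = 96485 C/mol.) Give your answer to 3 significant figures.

59.7 A

n(Al) = 9.89 / 26.98 = 0.3666 mol
Al³⁺ + 3e⁻ → Al, so n(e⁻) = 3 × 0.3666 = 1.100 mol
Q = 1.100 × 96485 = 1.061×10^5 C
I = Q / t = 1.061×10^5 / 1778.4 s = 59.7 A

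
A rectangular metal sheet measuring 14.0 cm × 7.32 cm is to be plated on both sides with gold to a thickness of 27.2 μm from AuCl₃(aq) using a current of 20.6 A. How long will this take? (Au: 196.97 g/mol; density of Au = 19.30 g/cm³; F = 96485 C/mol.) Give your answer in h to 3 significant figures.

Plated area = 2 × 14.0 × 7.32 = 205.0 cm²
Volume = 205.0 × 27.2×10⁻⁴ cm = 0.5576 cm³
m(Au) = 0.5576 × 19.30 = 10.76 g
n(Au) = 10.76 / 196.97 = 0.05463 mol; n(e⁻) = 3 × 0.05463 = 0.1639 mol
Q = 0.1639 × 96485 = 15810 C
t = 15810 / 20.6 = 767.5 s = 0.213 h

0.213 h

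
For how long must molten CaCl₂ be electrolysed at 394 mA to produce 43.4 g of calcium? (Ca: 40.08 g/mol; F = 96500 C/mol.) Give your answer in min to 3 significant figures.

n(Ca) = 43.4 / 40.08 = 1.083 mol
Ca²⁺ + 2e⁻ → Ca, so n(e⁻) = 2 × 1.083 = 2.166 mol
Q = 2.166 × 96500 = 2.090×10^5 C
t = Q / I = 2.090×10^5 / 0.394 = 5.305×10^5 s = 8840 min

8840 min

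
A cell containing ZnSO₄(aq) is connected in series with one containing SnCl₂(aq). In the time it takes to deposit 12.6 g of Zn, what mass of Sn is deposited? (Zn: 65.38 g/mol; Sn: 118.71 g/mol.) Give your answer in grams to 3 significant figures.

22.9 g

n(Zn) = 12.6 / 65.38 = 0.1927 mol
Zn²⁺ + 2e⁻ → Zn, so n(e⁻) = 2 × 0.1927 = 0.3854 mol
Since the cells are in series, n(e⁻) in the Sn cell is also 0.3854 mol.
Sn²⁺ + 2e⁻ → Sn, so n(Sn) = 0.3854 / 2 = 0.1927 mol
m(Sn) = 0.1927 × 118.71 = 22.9 g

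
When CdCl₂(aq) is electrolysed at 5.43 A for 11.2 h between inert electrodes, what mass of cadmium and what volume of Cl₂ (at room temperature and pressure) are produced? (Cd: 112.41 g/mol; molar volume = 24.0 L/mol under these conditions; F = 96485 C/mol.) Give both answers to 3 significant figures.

128 g Cd; 27.2 L Cl₂

Q = 5.43 × 40320 = 2.189×10^5 C; n(e⁻) = 2.189×10^5 / 96485 = 2.269 mol
Cathode: Cd²⁺ + 2e⁻ → Cd → n(Cd) = 2.269/2 = 1.135 mol → 128 g
Anode: 2Cl⁻ → Cl₂ + 2e⁻ → n(Cl₂) = 2.269/2 = 1.135 mol → 27.2 L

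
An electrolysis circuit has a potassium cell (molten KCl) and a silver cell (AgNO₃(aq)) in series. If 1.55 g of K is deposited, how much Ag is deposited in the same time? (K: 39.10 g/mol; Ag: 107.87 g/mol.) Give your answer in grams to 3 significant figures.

n(K) = 1.55 / 39.10 = 0.03964 mol
K⁺ + e⁻ → K, so n(e⁻) = 0.03964 mol
Same current for the same time ⇒ same n(e⁻) = 0.03964 mol in both cells.
Ag⁺ + e⁻ → Ag, so n(Ag) = 0.03964 mol
m(Ag) = 0.03964 × 107.87 = 4.28 g

4.28 g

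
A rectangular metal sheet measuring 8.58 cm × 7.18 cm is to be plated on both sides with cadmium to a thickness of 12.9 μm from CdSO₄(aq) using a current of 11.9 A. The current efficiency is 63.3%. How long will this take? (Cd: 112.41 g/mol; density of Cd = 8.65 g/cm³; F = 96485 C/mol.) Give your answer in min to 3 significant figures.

Plated area = 2 × 8.58 × 7.18 = 123.2 cm²
Volume = 123.2 × 12.9×10⁻⁴ cm = 0.1589 cm³
m(Cd) = 0.1589 × 8.65 = 1.374 g
n(Cd) = 1.374 / 112.41 = 0.01222 mol; n(e⁻) = 2 × 0.01222 = 0.02444 mol
Q = 0.02444 × 96485 / 0.633 = 3725 C
t = 3725 / 11.9 = 313.0 s = 5.22 min

5.22 min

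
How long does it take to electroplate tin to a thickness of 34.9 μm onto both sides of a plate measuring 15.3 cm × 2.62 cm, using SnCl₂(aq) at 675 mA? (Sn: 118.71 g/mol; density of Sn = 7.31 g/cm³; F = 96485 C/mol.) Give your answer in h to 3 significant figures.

Plated area = 2 × 15.3 × 2.62 = 80.17 cm²
Volume = 80.17 × 34.9×10⁻⁴ cm = 0.2798 cm³
m(Sn) = 0.2798 × 7.31 = 2.045 g
n(Sn) = 2.045 / 118.71 = 0.01723 mol; n(e⁻) = 2 × 0.01723 = 0.03446 mol
Q = 0.03446 × 96485 = 3325 C
t = 3325 / 0.675 = 4926 s = 1.37 h

1.37 h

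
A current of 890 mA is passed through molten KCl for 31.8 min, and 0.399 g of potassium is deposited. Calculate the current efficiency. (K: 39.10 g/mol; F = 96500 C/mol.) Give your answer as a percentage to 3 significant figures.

Q = 0.890 × 1908 = 1698 C
n(e⁻) = 1698 / 96500 = 0.01760 mol
K⁺ + e⁻ → K, so theoretical n(K) = 0.01760 mol → 0.6882 g
Efficiency = 0.399 / 0.6882 = 0.5798 = 58.0%

58.0%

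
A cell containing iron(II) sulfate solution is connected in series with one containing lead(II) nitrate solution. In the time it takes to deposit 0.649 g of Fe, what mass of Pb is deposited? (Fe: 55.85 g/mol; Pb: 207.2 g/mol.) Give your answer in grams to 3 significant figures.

n(Fe) = 0.649 / 55.85 = 0.01162 mol
Fe²⁺ + 2e⁻ → Fe, so n(e⁻) = 2 × 0.01162 = 0.02324 mol
Since the cells are in series, n(e⁻) in the Pb cell is also 0.02324 mol.
Pb²⁺ + 2e⁻ → Pb, so n(Pb) = 0.02324 / 2 = 0.01162 mol
m(Pb) = 0.01162 × 207.2 = 2.41 g

2.41 g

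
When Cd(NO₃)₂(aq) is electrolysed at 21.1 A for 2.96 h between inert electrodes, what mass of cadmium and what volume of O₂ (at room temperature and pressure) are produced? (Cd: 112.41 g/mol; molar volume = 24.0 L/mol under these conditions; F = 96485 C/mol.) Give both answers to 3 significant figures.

Q = 21.1 × 10656 = 2.248×10^5 C; n(e⁻) = 2.248×10^5 / 96485 = 2.330 mol
Cathode: Cd²⁺ + 2e⁻ → Cd → n(Cd) = 2.330/2 = 1.165 mol → 131 g
Anode: 2H₂O → O₂ + 4H⁺ + 4e⁻ → n(O₂) = 2.330/4 = 0.5825 mol → 14.0 L

131 g Cd; 14.0 L O₂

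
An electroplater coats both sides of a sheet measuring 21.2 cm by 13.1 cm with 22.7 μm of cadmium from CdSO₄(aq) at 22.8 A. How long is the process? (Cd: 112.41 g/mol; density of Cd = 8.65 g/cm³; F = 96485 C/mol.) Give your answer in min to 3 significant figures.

Plated area = 2 × 21.2 × 13.1 = 555.4 cm²
Volume = 555.4 × 22.7×10⁻⁴ cm = 1.261 cm³
m(Cd) = 1.261 × 8.65 = 10.91 g
n(Cd) = 10.91 / 112.41 = 0.09706 mol; n(e⁻) = 2 × 0.09706 = 0.1941 mol
Q = 0.1941 × 96485 = 18730 C
t = 18730 / 22.8 = 821.5 s = 13.7 min

13.7 min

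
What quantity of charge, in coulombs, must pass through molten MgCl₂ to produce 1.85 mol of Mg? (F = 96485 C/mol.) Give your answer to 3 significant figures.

Mg²⁺ + 2e⁻ → Mg, so n(e⁻) = 2 × 1.85 = 3.700 mol
Q = 3.700 × 96485 = 3.570×10^5 C

3.57×10^5 C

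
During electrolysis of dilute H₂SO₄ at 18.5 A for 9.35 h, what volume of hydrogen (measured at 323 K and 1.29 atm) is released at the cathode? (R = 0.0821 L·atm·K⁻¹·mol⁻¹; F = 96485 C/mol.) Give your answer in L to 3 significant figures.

Q = 18.5 A × 33660 s = 6.227×10^5 C
n(e⁻) = 6.227×10^5 / 96485 = 6.454 mol
2H⁺ + 2e⁻ → H₂, so n(H₂) = 6.454 / 2 = 3.227 mol
V = nRT/P = 3.227 × 0.0821 × 323 / 1.29 = 66.34 L

66.3 L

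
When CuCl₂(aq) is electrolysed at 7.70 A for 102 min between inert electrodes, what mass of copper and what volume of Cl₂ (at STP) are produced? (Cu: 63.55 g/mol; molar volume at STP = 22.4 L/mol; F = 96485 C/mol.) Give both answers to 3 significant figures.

15.5 g Cu; 5.47 L Cl₂

Q = 7.70 × 6120 = 47120 C; n(e⁻) = 47120 / 96485 = 0.4884 mol
Cathode: Cu²⁺ + 2e⁻ → Cu → n(Cu) = 0.4884/2 = 0.2442 mol → 15.5 g
Anode: 2Cl⁻ → Cl₂ + 2e⁻ → n(Cl₂) = 0.4884/2 = 0.2442 mol → 5.47 L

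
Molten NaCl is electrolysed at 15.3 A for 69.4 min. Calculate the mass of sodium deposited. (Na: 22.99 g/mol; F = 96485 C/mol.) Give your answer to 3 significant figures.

15.2 g

Q = 15.3 A × 4164 s = 63710 C
n(e⁻) = 63710 / 96485 = 0.6603 mol
Na⁺ + e⁻ → Na, so n(Na) = 0.6603 mol
m = 0.6603 × 22.99 = 15.2 g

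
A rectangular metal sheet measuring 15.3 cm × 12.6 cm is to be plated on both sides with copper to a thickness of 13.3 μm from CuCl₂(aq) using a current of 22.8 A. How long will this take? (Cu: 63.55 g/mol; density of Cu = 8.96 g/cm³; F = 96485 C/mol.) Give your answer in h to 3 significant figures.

0.170 h

Plated area = 2 × 15.3 × 12.6 = 385.6 cm²
Volume = 385.6 × 13.3×10⁻⁴ cm = 0.5128 cm³
m(Cu) = 0.5128 × 8.96 = 4.595 g
n(Cu) = 4.595 / 63.55 = 0.07231 mol; n(e⁻) = 2 × 0.07231 = 0.1446 mol
Q = 0.1446 × 96485 = 13950 C
t = 13950 / 22.8 = 611.8 s = 0.170 h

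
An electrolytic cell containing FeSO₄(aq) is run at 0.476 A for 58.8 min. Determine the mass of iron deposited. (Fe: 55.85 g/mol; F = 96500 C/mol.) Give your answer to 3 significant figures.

Q = 0.476 A × 3528 s = 1679 C
n(e⁻) = Q/F = 1679/96500 = 0.01740 mol
Fe²⁺ + 2e⁻ → Fe, so n(Fe) = 0.01740 / 2 = 0.008700 mol
m = 0.008700 × 55.85 = 0.486 g

0.486 g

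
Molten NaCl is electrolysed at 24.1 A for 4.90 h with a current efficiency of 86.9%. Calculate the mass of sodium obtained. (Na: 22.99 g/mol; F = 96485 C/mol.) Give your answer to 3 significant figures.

Q = 24.1 × 17640 = 4.251×10^5 C
n(e⁻) = 4.251×10^5 / 96485 = 4.406 mol
Na⁺ + e⁻ → Na, so theoretical m(Na) = 4.406 × 22.99 = 101.3 g
Actual mass = 86.9% × 101.3 = 88.0 g

88.0 g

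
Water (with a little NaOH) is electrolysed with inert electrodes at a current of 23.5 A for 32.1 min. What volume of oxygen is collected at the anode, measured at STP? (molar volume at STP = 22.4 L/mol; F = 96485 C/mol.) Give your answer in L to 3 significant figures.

2.63 L

Q = It = 23.5 × 1926 = 45260 C
Moles of electrons = 45260 / 96485 = 0.4691 mol
2H₂O → O₂ + 4H⁺ + 4e⁻, so n(O₂) = 0.4691 / 4 = 0.1173 mol
V = 0.1173 × 22.4 = 2.628 L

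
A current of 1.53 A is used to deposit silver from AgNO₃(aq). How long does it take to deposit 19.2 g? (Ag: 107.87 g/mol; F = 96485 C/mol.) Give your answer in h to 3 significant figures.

3.12 h

n(Ag) = 19.2 / 107.87 = 0.1780 mol
Ag⁺ + e⁻ → Ag, so n(e⁻) = 0.1780 mol
Q = 0.1780 × 96485 = 17170 C
t = Q / I = 17170 / 1.53 = 11220 s = 3.12 h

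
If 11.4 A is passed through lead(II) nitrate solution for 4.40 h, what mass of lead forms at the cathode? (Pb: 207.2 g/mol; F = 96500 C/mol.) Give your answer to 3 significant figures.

Charge passed = 11.4 × 15840 = 1.806×10^5 C
Moles of electrons = 1.806×10^5 / 96500 = 1.872 mol
Pb²⁺ + 2e⁻ → Pb, so n(Pb) = 1.872 / 2 = 0.9360 mol
m = 0.9360 × 207.2 = 194 g

194 g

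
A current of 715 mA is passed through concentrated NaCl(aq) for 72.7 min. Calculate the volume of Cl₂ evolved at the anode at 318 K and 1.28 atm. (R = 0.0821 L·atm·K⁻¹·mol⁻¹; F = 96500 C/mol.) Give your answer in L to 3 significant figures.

Charge passed = 0.715 × 4362 = 3119 C
n(e⁻) = 3119 / 96500 = 0.03232 mol
2Cl⁻ → Cl₂ + 2e⁻, so n(Cl₂) = 0.03232 / 2 = 0.01616 mol
V = nRT/P = 0.01616 × 0.0821 × 318 / 1.28 = 0.3296 L

0.330 L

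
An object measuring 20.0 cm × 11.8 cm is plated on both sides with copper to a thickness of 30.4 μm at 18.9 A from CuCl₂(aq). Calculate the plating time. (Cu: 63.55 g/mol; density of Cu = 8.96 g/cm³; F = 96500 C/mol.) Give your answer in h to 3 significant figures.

Plated area = 2 × 20.0 × 11.8 = 472.0 cm²
Volume = 472.0 × 30.4×10⁻⁴ cm = 1.435 cm³
m(Cu) = 1.435 × 8.96 = 12.86 g
n(Cu) = 12.86 / 63.55 = 0.2024 mol; n(e⁻) = 2 × 0.2024 = 0.4048 mol
Q = 0.4048 × 96500 = 39060 C
t = 39060 / 18.9 = 2067 s = 0.574 h

0.574 h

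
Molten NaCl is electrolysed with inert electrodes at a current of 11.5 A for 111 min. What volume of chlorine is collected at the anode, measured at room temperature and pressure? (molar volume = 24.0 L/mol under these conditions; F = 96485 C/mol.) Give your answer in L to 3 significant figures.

Q = 11.5 A × 6660 s = 76590 C
Moles of electrons = 76590 / 96485 = 0.7938 mol
2Cl⁻ → Cl₂ + 2e⁻, so n(Cl₂) = 0.7938 / 2 = 0.3969 mol
V = 0.3969 × 24.0 = 9.526 L

9.53 L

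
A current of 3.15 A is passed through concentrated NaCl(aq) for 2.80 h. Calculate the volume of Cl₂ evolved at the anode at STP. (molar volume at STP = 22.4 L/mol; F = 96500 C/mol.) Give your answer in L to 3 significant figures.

3.69 L

Charge passed = 3.15 × 10080 = 31750 C
n(e⁻) = Q/F = 31750/96500 = 0.3290 mol
2Cl⁻ → Cl₂ + 2e⁻, so n(Cl₂) = 0.3290 / 2 = 0.1645 mol
V = 0.1645 × 22.4 = 3.685 L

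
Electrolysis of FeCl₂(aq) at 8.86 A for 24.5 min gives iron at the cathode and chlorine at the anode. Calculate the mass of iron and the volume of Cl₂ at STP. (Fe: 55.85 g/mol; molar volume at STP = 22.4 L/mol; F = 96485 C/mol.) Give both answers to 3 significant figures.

Q = 8.86 × 1470 = 13020 C; n(e⁻) = 13020 / 96485 = 0.1349 mol
Cathode: Fe²⁺ + 2e⁻ → Fe → n(Fe) = 0.1349/2 = 0.06745 mol → 3.77 g
Anode: 2Cl⁻ → Cl₂ + 2e⁻ → n(Cl₂) = 0.1349/2 = 0.06745 mol → 1.51 L

3.77 g Fe; 1.51 L Cl₂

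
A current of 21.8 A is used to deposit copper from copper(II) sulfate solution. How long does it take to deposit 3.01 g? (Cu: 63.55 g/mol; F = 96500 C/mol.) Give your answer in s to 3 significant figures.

n(Cu) = 3.01 / 63.55 = 0.04736 mol
Cu²⁺ + 2e⁻ → Cu, so n(e⁻) = 2 × 0.04736 = 0.09472 mol
Q = 0.09472 × 96500 = 9140 C
t = Q / I = 9140 / 21.8 = 419.3 s

419 s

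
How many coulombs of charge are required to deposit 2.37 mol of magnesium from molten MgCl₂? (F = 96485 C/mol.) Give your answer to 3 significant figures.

Mg²⁺ + 2e⁻ → Mg, so n(e⁻) = 2 × 2.37 = 4.740 mol
Q = 4.740 × 96485 = 4.573×10^5 C

4.57×10^5 C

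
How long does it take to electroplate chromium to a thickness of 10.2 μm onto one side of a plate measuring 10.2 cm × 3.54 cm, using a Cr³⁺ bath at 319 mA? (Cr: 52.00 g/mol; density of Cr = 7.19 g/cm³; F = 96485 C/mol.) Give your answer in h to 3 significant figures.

Plated area = 10.2 × 3.54 = 36.11 cm²
Volume = 36.11 × 10.2×10⁻⁴ cm = 0.03683 cm³
m(Cr) = 0.03683 × 7.19 = 0.2648 g
n(Cr) = 0.2648 / 52.00 = 0.005092 mol; n(e⁻) = 3 × 0.005092 = 0.01528 mol
Q = 0.01528 × 96485 = 1474 C
t = 1474 / 0.319 = 4621 s = 1.28 h

1.28 h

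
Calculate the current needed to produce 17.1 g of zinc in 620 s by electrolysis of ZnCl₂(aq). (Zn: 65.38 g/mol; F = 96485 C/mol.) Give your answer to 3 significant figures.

n(Zn) = 17.1 / 65.38 = 0.2615 mol
Zn²⁺ + 2e⁻ → Zn, so n(e⁻) = 2 × 0.2615 = 0.5230 mol
Q = 0.5230 × 96485 = 50460 C
I = Q / t = 50460 / 620 s = 81.4 A

81.4 A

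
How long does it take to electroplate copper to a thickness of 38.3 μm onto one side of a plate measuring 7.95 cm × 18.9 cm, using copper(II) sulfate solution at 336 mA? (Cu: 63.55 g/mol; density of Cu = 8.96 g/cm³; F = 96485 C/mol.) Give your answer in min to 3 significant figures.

777 min

Plated area = 7.95 × 18.9 = 150.3 cm²
Volume = 150.3 × 38.3×10⁻⁴ cm = 0.5756 cm³
m(Cu) = 0.5756 × 8.96 = 5.157 g
n(Cu) = 5.157 / 63.55 = 0.08115 mol; n(e⁻) = 2 × 0.08115 = 0.1623 mol
Q = 0.1623 × 96485 = 15660 C
t = 15660 / 0.336 = 46610 s = 777 min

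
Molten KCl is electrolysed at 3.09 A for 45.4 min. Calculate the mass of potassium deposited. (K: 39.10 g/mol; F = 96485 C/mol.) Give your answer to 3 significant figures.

Q = 3.09 A × 2724 s = 8417 C
n(e⁻) = Q/F = 8417/96485 = 0.08724 mol
K⁺ + e⁻ → K, so n(K) = 0.08724 mol
m = 0.08724 × 39.10 = 3.41 g

3.41 g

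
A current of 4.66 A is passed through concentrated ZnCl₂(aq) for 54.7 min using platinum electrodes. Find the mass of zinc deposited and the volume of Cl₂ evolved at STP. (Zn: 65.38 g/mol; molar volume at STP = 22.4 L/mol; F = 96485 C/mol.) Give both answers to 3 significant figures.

5.18 g Zn; 1.78 L Cl₂

Q = 4.66 × 3282 = 15290 C; n(e⁻) = 15290 / 96485 = 0.1585 mol
Cathode: Zn²⁺ + 2e⁻ → Zn → n(Zn) = 0.1585/2 = 0.07925 mol → 5.18 g
Anode: 2Cl⁻ → Cl₂ + 2e⁻ → n(Cl₂) = 0.1585/2 = 0.07925 mol → 1.78 L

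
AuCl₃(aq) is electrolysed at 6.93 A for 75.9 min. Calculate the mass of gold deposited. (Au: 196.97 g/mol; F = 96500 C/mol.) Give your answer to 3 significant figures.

Charge passed = 6.93 × 4554 = 31560 C
n(e⁻) = Q/F = 31560/96500 = 0.3270 mol
Au³⁺ + 3e⁻ → Au, so n(Au) = 0.3270 / 3 = 0.1090 mol
m = 0.1090 × 196.97 = 21.5 g

21.5 g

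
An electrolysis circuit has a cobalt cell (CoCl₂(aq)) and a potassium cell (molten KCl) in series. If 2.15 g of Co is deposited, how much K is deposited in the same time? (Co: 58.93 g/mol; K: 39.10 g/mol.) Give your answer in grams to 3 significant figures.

2.85 g

n(Co) = 2.15 / 58.93 = 0.03648 mol
Co²⁺ + 2e⁻ → Co, so n(e⁻) = 2 × 0.03648 = 0.07296 mol
Since the cells are in series, n(e⁻) in the K cell is also 0.07296 mol.
K⁺ + e⁻ → K, so n(K) = 0.07296 mol
m(K) = 0.07296 × 39.10 = 2.85 g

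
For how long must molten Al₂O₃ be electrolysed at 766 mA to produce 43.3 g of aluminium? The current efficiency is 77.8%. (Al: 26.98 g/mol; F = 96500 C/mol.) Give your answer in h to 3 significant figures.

217 h

n(Al) = 43.3 / 26.98 = 1.605 mol
Al³⁺ + 3e⁻ → Al, so n(e⁻) = 3 × 1.605 = 4.815 mol
Q = 4.815 × 96500 / 0.778 = 5.972×10^5 C
t = Q / I = 5.972×10^5 / 0.766 = 7.796×10^5 s = 217 h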